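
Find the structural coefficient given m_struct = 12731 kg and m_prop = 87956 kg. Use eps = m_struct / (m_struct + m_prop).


eps = 12731 / (12731 + 87956) = 0.1264

0.1264


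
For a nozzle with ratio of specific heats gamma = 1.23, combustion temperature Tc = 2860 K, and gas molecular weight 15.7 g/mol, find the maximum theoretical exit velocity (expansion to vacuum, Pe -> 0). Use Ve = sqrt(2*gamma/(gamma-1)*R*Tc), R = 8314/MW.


R = 8314 / 15.7 = 529.55 J/(kg.K)
Ve = sqrt(2 * 1.23 / (1.23 - 1) * 529.55 * 2860) = 4025 m/s

4025 m/s


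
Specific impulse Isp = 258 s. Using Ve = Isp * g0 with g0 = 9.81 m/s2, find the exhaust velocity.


Ve = Isp * g0 = 258 * 9.81 = 2531.0 m/s

2531.0 m/s


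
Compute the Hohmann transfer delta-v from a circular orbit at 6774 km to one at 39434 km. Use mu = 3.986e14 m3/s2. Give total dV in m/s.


V1 = sqrt(mu/r1) = 7670.9 m/s
dV1 = V1*(sqrt(2*r2/(r1+r2)) - 1) = 2350.72 m/s
V2 = sqrt(mu/r2) = 3179.31 m/s
dV2 = V2*(1 - sqrt(2*r1/(r1+r2))) = 1457.79 m/s
Total dV = 3809 m/s

3809 m/s


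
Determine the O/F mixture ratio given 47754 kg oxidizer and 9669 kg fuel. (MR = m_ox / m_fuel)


MR = 47754 / 9669 = 4.94

4.94


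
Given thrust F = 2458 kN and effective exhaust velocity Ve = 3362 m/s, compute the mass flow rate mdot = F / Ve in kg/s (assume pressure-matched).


mdot = F / Ve = 2458000 / 3362 = 731.1 kg/s

731.1 kg/s


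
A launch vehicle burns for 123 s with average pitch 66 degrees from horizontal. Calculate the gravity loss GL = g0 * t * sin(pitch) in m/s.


GL = 9.81 * 123 * sin(66 deg) = 1102 m/s

1102 m/s


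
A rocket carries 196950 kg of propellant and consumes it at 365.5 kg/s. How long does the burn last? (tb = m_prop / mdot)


tb = 196950 / 365.5 = 538.9 s

538.9 s


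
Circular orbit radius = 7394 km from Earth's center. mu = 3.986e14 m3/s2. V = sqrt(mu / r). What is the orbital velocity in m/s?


V = sqrt(3.986e14 / 7394000) = 7342 m/s

7342 m/s


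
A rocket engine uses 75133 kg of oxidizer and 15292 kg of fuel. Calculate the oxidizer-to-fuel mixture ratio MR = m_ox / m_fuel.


MR = 75133 / 15292 = 4.91

4.91


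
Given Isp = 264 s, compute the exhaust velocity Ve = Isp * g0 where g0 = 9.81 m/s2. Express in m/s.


Ve = Isp * g0 = 264 * 9.81 = 2589.8 m/s

2589.8 m/s


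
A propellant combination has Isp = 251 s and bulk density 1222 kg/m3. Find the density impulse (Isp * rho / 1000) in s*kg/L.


rho*Isp = 251 * 1222 / 1000 = 307 s*kg/L

307 s*kg/L


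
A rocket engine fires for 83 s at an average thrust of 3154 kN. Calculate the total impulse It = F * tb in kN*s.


It = 3154 * 83 = 261782 kN*s

261782 kN*s


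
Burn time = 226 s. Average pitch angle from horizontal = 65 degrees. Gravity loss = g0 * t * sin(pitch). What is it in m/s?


GL = 9.81 * 226 * sin(65 deg) = 2009 m/s

2009 m/s


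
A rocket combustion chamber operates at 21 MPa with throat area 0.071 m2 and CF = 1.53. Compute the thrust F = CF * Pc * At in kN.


F = 1.53 * 21e6 * 0.071 = 2.2812e+06 N = 2281.2 kN

2281.2 kN


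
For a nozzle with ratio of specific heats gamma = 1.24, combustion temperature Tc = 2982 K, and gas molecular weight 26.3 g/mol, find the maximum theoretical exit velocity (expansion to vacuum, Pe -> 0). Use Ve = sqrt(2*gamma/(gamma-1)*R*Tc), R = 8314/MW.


R = 8314 / 26.3 = 316.12 J/(kg.K)
Ve = sqrt(2 * 1.24 / (1.24 - 1) * 316.12 * 2982) = 3121 m/s

3121 m/s


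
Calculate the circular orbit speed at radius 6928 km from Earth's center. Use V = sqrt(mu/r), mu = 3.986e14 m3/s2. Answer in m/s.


V = sqrt(3.986e14 / 6928000) = 7585 m/s

7585 m/s


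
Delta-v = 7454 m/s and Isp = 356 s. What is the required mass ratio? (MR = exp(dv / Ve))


Ve = 356 * 9.81 = 3492.36 m/s
MR = exp(7454 / 3492.36) = 8.452

8.452


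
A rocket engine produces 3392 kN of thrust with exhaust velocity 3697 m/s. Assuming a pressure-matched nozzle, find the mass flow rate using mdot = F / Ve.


mdot = F / Ve = 3392000 / 3697 = 917.5 kg/s

917.5 kg/s


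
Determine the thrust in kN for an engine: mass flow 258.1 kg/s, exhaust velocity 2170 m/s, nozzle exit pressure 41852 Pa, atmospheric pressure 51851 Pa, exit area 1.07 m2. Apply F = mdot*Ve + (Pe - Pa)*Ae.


F = 258.1 * 2170 + (41852 - 51851) * 1.07 = 549378.0 N = 549.4 kN

549.4 kN


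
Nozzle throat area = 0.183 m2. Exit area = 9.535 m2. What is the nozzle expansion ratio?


AR = 9.535 / 0.183 = 52.1

52.1


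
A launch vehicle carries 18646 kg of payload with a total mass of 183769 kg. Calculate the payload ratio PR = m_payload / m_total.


PR = 18646 / 183769 = 0.1015

0.1015


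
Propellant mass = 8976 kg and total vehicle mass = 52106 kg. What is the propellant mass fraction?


PMF = 8976 / 52106 = 0.172

0.172


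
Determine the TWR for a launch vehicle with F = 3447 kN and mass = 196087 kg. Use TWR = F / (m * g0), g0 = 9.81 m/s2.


TWR = 3447000 / (196087 * 9.81) = 1.79

1.79


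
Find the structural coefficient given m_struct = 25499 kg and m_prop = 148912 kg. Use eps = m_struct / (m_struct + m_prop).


eps = 25499 / (25499 + 148912) = 0.1462

0.1462


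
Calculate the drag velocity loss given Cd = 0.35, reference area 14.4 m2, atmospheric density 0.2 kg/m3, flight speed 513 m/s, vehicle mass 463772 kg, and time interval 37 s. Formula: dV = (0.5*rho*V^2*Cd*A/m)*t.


D = 0.5 * 0.2 * 513^2 * 0.35 * 14.4 = 132637.18 N
a = 132637.18 / 463772 = 0.286 m/s2
dV = 0.286 * 37 = 10.6 m/s

10.6 m/s


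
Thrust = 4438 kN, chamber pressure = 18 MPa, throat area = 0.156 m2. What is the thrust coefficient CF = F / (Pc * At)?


CF = 4438000 / (18e6 * 0.156) = 1.58

1.58


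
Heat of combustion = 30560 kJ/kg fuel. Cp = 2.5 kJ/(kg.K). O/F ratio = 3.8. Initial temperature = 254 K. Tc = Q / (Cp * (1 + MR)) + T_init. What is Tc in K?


Tc = 30560 / (2.5 * (1 + 3.8)) + 254 = 2801 K

2801 K


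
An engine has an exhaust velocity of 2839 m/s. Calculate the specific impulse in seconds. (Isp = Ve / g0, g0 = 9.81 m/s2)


Isp = Ve / g0 = 2839 / 9.81 = 289.4 s

289.4 s


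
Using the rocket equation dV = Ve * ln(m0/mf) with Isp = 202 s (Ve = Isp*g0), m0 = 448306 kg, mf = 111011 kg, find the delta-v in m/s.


Ve = 202 * 9.81 = 1981.62 m/s
dV = 1981.62 * ln(448306/111011) = 2766 m/s

2766 m/s


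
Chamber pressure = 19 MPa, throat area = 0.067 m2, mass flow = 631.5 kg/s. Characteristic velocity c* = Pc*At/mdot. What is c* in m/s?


c* = 19e6 * 0.067 / 631.5 = 2016 m/s

2016 m/s


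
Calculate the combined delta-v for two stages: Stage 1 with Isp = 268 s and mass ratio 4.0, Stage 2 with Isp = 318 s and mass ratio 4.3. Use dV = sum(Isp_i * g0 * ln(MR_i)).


dV1 = 268 * 9.81 * ln(4.0) = 3644.7 m/s
dV2 = 318 * 9.81 * ln(4.3) = 4550.3 m/s
Total dV = 3644.7 + 4550.3 = 8195.0 m/s ~ 8195 m/s

8195 m/s


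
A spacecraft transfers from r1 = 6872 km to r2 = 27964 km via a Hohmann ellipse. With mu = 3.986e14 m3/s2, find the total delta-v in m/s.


V1 = sqrt(mu/r1) = 7616.0 m/s
dV1 = V1*(sqrt(2*r2/(r1+r2)) - 1) = 2034.0 m/s
V2 = sqrt(mu/r2) = 3775.45 m/s
dV2 = V2*(1 - sqrt(2*r1/(r1+r2))) = 1404.02 m/s
Total dV = 3438 m/s

3438 m/s


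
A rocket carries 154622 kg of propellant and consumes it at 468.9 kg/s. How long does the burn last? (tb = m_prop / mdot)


tb = 154622 / 468.9 = 329.8 s

329.8 s


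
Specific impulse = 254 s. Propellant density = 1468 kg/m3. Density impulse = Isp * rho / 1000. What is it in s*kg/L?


rho*Isp = 254 * 1468 / 1000 = 373 s*kg/L

373 s*kg/L


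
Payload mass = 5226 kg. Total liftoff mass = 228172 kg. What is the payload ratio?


PR = 5226 / 228172 = 0.0229

0.0229


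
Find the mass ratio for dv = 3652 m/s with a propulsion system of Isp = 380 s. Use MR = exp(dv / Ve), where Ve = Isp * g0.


Ve = 380 * 9.81 = 3727.8 m/s
MR = exp(3652 / 3727.8) = 2.664

2.664


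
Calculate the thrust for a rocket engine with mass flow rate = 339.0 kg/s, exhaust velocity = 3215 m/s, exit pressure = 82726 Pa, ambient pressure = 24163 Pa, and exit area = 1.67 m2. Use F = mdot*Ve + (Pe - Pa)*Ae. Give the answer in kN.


F = 339.0 * 3215 + (82726 - 24163) * 1.67 = 1.1877e+06 N = 1187.7 kN

1187.7 kN


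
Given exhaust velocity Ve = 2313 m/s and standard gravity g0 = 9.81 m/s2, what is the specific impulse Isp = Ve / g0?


Isp = Ve / g0 = 2313 / 9.81 = 235.8 s

235.8 s


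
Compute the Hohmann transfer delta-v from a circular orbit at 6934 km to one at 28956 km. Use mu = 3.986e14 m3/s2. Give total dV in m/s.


V1 = sqrt(mu/r1) = 7581.88 m/s
dV1 = V1*(sqrt(2*r2/(r1+r2)) - 1) = 2049.19 m/s
V2 = sqrt(mu/r2) = 3710.22 m/s
dV2 = V2*(1 - sqrt(2*r1/(r1+r2))) = 1403.9 m/s
Total dV = 3453 m/s

3453 m/s


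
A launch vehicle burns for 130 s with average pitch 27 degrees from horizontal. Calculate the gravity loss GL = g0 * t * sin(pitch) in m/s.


GL = 9.81 * 130 * sin(27 deg) = 579 m/s

579 m/s


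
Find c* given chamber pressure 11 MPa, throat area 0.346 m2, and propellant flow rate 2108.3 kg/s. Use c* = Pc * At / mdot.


c* = 11e6 * 0.346 / 2108.3 = 1805 m/s

1805 m/s


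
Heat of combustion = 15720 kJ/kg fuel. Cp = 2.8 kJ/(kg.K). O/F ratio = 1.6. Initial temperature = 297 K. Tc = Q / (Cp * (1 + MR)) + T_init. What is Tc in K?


Tc = 15720 / (2.8 * (1 + 1.6)) + 297 = 2456 K

2456 K


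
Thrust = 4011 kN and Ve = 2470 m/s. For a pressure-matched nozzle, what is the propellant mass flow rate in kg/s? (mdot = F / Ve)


mdot = F / Ve = 4011000 / 2470 = 1623.9 kg/s

1623.9 kg/s


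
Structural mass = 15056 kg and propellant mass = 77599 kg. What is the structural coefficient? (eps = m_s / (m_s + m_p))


eps = 15056 / (15056 + 77599) = 0.1625

0.1625


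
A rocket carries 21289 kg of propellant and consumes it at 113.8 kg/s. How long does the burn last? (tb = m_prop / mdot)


tb = 21289 / 113.8 = 187.1 s

187.1 s


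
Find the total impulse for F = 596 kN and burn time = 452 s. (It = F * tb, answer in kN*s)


It = 596 * 452 = 269392 kN*s

269392 kN*s


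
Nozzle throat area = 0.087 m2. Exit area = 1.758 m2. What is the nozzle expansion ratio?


AR = 1.758 / 0.087 = 20.2

20.2


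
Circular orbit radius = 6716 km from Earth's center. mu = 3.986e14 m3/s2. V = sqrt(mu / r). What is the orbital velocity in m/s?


V = sqrt(3.986e14 / 6716000) = 7704 m/s

7704 m/s


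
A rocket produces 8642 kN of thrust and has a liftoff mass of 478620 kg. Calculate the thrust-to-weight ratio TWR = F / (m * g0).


TWR = 8642000 / (478620 * 9.81) = 1.84

1.84


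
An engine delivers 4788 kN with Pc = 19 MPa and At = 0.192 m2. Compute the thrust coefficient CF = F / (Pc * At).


CF = 4788000 / (19e6 * 0.192) = 1.31

1.31


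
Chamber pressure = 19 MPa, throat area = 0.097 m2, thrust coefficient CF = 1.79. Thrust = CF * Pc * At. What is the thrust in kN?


F = 1.79 * 19e6 * 0.097 = 3.2990e+06 N = 3299.0 kN

3299.0 kN


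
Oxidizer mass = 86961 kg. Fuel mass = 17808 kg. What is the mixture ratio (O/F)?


MR = 86961 / 17808 = 4.88

4.88


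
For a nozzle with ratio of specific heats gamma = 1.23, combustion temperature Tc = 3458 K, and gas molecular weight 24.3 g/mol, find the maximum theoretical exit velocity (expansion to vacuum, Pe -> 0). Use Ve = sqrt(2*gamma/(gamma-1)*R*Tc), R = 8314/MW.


R = 8314 / 24.3 = 342.14 J/(kg.K)
Ve = sqrt(2 * 1.23 / (1.23 - 1) * 342.14 * 3458) = 3557 m/s

3557 m/s


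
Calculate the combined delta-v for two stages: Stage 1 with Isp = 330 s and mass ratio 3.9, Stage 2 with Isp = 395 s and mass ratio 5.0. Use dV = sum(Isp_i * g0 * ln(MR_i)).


dV1 = 330 * 9.81 * ln(3.9) = 4405.9 m/s
dV2 = 395 * 9.81 * ln(5.0) = 6236.5 m/s
Total dV = 4405.9 + 6236.5 = 10642.4 m/s ~ 10642 m/s

10642 m/s


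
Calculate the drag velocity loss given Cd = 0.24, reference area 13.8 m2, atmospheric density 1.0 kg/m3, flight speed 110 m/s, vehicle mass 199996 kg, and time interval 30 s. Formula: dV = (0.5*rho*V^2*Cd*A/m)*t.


D = 0.5 * 1.0 * 110^2 * 0.24 * 13.8 = 20037.6 N
a = 20037.6 / 199996 = 0.1002 m/s2
dV = 0.1002 * 30 = 3.0 m/s

3.0 m/s


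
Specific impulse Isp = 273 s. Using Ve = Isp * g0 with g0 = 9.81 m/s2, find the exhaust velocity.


Ve = Isp * g0 = 273 * 9.81 = 2678.1 m/s

2678.1 m/s


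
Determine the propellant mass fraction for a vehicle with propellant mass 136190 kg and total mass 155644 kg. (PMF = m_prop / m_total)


PMF = 136190 / 155644 = 0.875

0.875


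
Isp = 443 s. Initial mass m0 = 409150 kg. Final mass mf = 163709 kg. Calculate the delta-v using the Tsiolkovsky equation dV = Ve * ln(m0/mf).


Ve = 443 * 9.81 = 4345.83 m/s
dV = 4345.83 * ln(409150/163709) = 3981 m/s

3981 m/s


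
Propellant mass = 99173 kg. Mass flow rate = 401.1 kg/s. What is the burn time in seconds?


tb = 99173 / 401.1 = 247.3 s

247.3 s


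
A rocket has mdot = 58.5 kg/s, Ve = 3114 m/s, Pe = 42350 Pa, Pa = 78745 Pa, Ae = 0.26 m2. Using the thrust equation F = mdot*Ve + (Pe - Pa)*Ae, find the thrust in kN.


F = 58.5 * 3114 + (42350 - 78745) * 0.26 = 172706.0 N = 172.7 kN

172.7 kN


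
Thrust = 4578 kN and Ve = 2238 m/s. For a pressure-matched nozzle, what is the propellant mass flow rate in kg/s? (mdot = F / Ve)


mdot = F / Ve = 4578000 / 2238 = 2045.6 kg/s

2045.6 kg/s


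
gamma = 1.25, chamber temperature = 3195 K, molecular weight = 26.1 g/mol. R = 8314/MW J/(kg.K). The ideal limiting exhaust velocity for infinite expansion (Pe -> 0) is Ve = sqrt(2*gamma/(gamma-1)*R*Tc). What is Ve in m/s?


R = 8314 / 26.1 = 318.54 J/(kg.K)
Ve = sqrt(2 * 1.25 / (1.25 - 1) * 318.54 * 3195) = 3190 m/s

3190 m/s


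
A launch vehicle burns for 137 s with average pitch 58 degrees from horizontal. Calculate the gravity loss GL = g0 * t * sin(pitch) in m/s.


GL = 9.81 * 137 * sin(58 deg) = 1140 m/s

1140 m/s


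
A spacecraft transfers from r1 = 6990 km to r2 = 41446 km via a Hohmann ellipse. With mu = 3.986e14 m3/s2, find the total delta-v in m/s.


V1 = sqrt(mu/r1) = 7551.44 m/s
dV1 = V1*(sqrt(2*r2/(r1+r2)) - 1) = 2327.31 m/s
V2 = sqrt(mu/r2) = 3101.18 m/s
dV2 = V2*(1 - sqrt(2*r1/(r1+r2))) = 1435.1 m/s
Total dV = 3762 m/s

3762 m/s


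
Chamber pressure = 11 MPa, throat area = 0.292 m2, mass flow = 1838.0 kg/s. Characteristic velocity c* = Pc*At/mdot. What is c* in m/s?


c* = 11e6 * 0.292 / 1838.0 = 1748 m/s

1748 m/s


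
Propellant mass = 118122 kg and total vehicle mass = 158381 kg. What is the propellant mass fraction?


PMF = 118122 / 158381 = 0.746

0.746


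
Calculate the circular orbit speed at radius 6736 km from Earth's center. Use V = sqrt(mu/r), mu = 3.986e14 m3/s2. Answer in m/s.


V = sqrt(3.986e14 / 6736000) = 7693 m/s

7693 m/s


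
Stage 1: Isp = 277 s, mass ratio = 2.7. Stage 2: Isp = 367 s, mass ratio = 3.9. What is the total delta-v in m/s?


dV1 = 277 * 9.81 * ln(2.7) = 2699.0 m/s
dV2 = 367 * 9.81 * ln(3.9) = 4899.9 m/s
Total dV = 2699.0 + 4899.9 = 7598.9 m/s ~ 7599 m/s

7599 m/s


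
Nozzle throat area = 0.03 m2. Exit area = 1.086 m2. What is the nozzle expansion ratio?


AR = 1.086 / 0.03 = 36.2

36.2


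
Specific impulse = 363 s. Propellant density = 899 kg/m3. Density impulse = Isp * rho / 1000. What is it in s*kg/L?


rho*Isp = 363 * 899 / 1000 = 326 s*kg/L

326 s*kg/L


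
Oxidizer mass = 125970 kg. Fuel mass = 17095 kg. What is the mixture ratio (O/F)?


MR = 125970 / 17095 = 7.37

7.37


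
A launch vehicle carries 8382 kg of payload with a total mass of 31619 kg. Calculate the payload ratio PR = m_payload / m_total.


PR = 8382 / 31619 = 0.2651

0.2651


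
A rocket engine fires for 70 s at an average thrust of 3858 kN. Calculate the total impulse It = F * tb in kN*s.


It = 3858 * 70 = 270060 kN*s

270060 kN*s


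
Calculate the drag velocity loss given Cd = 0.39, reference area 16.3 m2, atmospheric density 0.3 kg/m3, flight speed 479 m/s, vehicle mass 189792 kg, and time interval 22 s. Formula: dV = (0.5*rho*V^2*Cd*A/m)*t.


D = 0.5 * 0.3 * 479^2 * 0.39 * 16.3 = 218783.47 N
a = 218783.47 / 189792 = 1.1528 m/s2
dV = 1.1528 * 22 = 25.4 m/s

25.4 m/s


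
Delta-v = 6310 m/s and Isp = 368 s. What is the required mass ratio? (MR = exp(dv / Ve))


Ve = 368 * 9.81 = 3610.08 m/s
MR = exp(6310 / 3610.08) = 5.742

5.742


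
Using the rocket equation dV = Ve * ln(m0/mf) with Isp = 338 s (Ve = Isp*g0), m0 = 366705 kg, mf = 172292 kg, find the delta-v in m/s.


Ve = 338 * 9.81 = 3315.78 m/s
dV = 3315.78 * ln(366705/172292) = 2505 m/s

2505 m/s


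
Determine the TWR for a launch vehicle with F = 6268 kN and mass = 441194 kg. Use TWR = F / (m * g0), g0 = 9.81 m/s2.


TWR = 6268000 / (441194 * 9.81) = 1.45

1.45


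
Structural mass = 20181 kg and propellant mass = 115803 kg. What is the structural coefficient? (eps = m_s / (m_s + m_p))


eps = 20181 / (20181 + 115803) = 0.1484

0.1484


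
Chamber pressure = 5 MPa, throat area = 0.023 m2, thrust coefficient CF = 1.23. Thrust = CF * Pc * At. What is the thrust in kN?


F = 1.23 * 5e6 * 0.023 = 141450.0 N = 141.4 kN

141.4 kN


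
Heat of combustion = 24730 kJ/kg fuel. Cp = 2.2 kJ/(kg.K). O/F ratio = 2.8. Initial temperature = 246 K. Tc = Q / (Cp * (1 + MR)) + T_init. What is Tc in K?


Tc = 24730 / (2.2 * (1 + 2.8)) + 246 = 3204 K

3204 K


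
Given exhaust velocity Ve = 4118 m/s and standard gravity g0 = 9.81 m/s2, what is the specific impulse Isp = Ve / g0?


Isp = Ve / g0 = 4118 / 9.81 = 419.8 s

419.8 s


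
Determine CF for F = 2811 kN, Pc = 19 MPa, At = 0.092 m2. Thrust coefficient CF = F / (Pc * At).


CF = 2811000 / (19e6 * 0.092) = 1.61

1.61


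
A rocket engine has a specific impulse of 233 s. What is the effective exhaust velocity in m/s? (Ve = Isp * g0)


Ve = Isp * g0 = 233 * 9.81 = 2285.7 m/s

2285.7 m/s


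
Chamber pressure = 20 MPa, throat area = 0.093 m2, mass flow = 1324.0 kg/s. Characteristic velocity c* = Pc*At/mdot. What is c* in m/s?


c* = 20e6 * 0.093 / 1324.0 = 1405 m/s

1405 m/s


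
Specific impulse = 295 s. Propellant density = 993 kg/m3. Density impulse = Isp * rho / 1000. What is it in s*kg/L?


rho*Isp = 295 * 993 / 1000 = 293 s*kg/L

293 s*kg/L


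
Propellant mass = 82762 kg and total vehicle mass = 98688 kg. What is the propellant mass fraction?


PMF = 82762 / 98688 = 0.839

0.839


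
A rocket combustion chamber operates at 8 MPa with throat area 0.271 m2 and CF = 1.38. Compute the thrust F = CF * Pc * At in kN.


F = 1.38 * 8e6 * 0.271 = 2.9918e+06 N = 2991.8 kN

2991.8 kN


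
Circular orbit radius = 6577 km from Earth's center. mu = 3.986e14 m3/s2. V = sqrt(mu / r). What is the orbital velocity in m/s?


V = sqrt(3.986e14 / 6577000) = 7785 m/s

7785 m/s


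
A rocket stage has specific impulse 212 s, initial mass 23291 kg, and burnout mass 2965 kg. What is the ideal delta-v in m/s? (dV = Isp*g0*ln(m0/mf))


Ve = 212 * 9.81 = 2079.72 m/s
dV = 2079.72 * ln(23291/2965) = 4287 m/s

4287 m/s


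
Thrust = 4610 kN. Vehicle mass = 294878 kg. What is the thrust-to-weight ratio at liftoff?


TWR = 4610000 / (294878 * 9.81) = 1.59

1.59


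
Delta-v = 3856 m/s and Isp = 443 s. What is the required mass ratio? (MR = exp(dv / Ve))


Ve = 443 * 9.81 = 4345.83 m/s
MR = exp(3856 / 4345.83) = 2.429

2.429


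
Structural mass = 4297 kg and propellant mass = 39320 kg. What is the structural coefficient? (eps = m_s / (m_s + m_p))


eps = 4297 / (4297 + 39320) = 0.0985

0.0985


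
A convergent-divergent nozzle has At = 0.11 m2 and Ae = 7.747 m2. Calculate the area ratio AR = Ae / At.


AR = 7.747 / 0.11 = 70.4

70.4


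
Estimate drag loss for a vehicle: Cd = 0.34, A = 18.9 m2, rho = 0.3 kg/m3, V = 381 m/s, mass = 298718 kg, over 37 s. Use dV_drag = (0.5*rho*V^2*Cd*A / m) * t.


D = 0.5 * 0.3 * 381^2 * 0.34 * 18.9 = 139920.69 N
a = 139920.69 / 298718 = 0.4684 m/s2
dV = 0.4684 * 37 = 17.3 m/s

17.3 m/s


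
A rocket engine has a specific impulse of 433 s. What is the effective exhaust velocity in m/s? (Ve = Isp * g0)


Ve = Isp * g0 = 433 * 9.81 = 4247.7 m/s

4247.7 m/s


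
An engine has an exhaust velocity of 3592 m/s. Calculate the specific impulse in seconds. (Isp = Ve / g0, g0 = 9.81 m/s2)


Isp = Ve / g0 = 3592 / 9.81 = 366.2 s

366.2 s


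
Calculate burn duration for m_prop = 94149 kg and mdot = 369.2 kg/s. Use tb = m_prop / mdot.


tb = 94149 / 369.2 = 255.0 s

255.0 s


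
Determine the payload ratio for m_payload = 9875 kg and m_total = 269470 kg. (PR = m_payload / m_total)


PR = 9875 / 269470 = 0.0366

0.0366


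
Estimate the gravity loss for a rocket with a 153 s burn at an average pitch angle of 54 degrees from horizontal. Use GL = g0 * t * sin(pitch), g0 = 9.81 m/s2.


GL = 9.81 * 153 * sin(54 deg) = 1214 m/s

1214 m/s


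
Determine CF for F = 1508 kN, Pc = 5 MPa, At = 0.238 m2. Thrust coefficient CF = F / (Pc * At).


CF = 1508000 / (5e6 * 0.238) = 1.27

1.27


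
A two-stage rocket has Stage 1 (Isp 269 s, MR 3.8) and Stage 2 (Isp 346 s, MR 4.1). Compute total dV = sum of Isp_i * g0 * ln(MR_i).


dV1 = 269 * 9.81 * ln(3.8) = 3522.9 m/s
dV2 = 346 * 9.81 * ln(4.1) = 4789.3 m/s
Total dV = 3522.9 + 4789.3 = 8312.2 m/s ~ 8312 m/s

8312 m/s


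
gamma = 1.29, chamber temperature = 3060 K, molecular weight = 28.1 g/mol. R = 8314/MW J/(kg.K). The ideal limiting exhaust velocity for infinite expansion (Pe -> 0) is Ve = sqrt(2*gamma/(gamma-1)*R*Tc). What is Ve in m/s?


R = 8314 / 28.1 = 295.87 J/(kg.K)
Ve = sqrt(2 * 1.29 / (1.29 - 1) * 295.87 * 3060) = 2838 m/s

2838 m/s


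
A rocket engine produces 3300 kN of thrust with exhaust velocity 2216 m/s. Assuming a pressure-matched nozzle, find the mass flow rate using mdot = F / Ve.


mdot = F / Ve = 3300000 / 2216 = 1489.2 kg/s

1489.2 kg/s


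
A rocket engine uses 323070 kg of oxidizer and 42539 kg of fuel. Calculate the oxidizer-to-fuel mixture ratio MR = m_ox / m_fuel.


MR = 323070 / 42539 = 7.59

7.59


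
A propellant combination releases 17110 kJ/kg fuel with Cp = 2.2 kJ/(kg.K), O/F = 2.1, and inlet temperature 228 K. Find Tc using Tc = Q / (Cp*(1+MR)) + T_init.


Tc = 17110 / (2.2 * (1 + 2.1)) + 228 = 2737 K

2737 K


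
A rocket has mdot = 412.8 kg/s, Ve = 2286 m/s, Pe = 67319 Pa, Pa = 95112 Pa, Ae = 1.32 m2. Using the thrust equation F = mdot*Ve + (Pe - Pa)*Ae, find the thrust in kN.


F = 412.8 * 2286 + (67319 - 95112) * 1.32 = 906974.0 N = 907.0 kN

907.0 kN


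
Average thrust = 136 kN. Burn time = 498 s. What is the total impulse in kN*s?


It = 136 * 498 = 67728 kN*s

67728 kN*s


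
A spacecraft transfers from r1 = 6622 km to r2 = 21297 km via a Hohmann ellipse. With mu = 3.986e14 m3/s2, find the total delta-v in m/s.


V1 = sqrt(mu/r1) = 7758.43 m/s
dV1 = V1*(sqrt(2*r2/(r1+r2)) - 1) = 1824.5 m/s
V2 = sqrt(mu/r2) = 4326.23 m/s
dV2 = V2*(1 - sqrt(2*r1/(r1+r2))) = 1346.55 m/s
Total dV = 3171 m/s

3171 m/s


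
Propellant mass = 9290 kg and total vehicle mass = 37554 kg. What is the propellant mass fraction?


PMF = 9290 / 37554 = 0.247

0.247


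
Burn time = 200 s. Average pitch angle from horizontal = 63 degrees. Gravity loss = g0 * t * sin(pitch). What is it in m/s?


GL = 9.81 * 200 * sin(63 deg) = 1748 m/s

1748 m/s


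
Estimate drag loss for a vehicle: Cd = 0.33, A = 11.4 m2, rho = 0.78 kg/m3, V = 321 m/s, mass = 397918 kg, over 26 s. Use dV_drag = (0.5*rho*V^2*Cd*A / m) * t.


D = 0.5 * 0.78 * 321^2 * 0.33 * 11.4 = 151179.69 N
a = 151179.69 / 397918 = 0.3799 m/s2
dV = 0.3799 * 26 = 9.9 m/s

9.9 m/s


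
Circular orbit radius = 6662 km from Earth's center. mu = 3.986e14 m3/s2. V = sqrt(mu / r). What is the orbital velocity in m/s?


V = sqrt(3.986e14 / 6662000) = 7735 m/s

7735 m/s


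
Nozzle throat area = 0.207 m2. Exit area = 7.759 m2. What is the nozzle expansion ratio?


AR = 7.759 / 0.207 = 37.5

37.5


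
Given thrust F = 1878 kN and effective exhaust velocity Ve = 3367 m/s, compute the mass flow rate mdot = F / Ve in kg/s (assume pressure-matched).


mdot = F / Ve = 1878000 / 3367 = 557.8 kg/s

557.8 kg/s


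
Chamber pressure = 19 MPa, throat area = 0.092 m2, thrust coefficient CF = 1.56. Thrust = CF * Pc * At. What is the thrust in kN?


F = 1.56 * 19e6 * 0.092 = 2.7269e+06 N = 2726.9 kN

2726.9 kN


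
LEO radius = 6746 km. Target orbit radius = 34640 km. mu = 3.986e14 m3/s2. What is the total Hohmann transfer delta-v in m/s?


V1 = sqrt(mu/r1) = 7686.8 m/s
dV1 = V1*(sqrt(2*r2/(r1+r2)) - 1) = 2258.61 m/s
V2 = sqrt(mu/r2) = 3392.19 m/s
dV2 = V2*(1 - sqrt(2*r1/(r1+r2))) = 1455.36 m/s
Total dV = 3714 m/s

3714 m/s


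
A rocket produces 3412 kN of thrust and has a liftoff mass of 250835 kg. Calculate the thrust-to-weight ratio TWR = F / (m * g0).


TWR = 3412000 / (250835 * 9.81) = 1.39

1.39


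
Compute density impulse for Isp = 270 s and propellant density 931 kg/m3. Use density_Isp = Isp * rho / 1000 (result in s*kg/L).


rho*Isp = 270 * 931 / 1000 = 251 s*kg/L

251 s*kg/L


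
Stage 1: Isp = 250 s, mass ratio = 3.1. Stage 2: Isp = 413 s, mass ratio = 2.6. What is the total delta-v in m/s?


dV1 = 250 * 9.81 * ln(3.1) = 2774.8 m/s
dV2 = 413 * 9.81 * ln(2.6) = 3871.3 m/s
Total dV = 2774.8 + 3871.3 = 6646.1 m/s ~ 6646 m/s

6646 m/s


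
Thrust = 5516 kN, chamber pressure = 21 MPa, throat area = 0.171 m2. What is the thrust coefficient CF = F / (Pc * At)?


CF = 5516000 / (21e6 * 0.171) = 1.54

1.54


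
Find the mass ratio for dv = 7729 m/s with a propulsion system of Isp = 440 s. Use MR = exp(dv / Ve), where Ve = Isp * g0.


Ve = 440 * 9.81 = 4316.4 m/s
MR = exp(7729 / 4316.4) = 5.993

5.993


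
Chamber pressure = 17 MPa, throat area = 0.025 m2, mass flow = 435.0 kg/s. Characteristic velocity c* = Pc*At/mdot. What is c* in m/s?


c* = 17e6 * 0.025 / 435.0 = 977 m/s

977 m/s


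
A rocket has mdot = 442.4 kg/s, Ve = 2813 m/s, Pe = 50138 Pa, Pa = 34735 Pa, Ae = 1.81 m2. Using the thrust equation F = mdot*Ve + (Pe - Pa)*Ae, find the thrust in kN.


F = 442.4 * 2813 + (50138 - 34735) * 1.81 = 1.2724e+06 N = 1272.4 kN

1272.4 kN


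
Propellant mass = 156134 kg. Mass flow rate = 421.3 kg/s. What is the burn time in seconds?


tb = 156134 / 421.3 = 370.6 s

370.6 s


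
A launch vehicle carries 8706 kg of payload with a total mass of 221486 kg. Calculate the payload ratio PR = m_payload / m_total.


PR = 8706 / 221486 = 0.0393

0.0393


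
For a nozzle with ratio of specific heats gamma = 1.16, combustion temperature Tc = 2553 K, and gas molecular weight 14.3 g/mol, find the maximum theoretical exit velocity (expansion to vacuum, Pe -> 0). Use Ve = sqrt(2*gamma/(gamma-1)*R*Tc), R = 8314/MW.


R = 8314 / 14.3 = 581.4 J/(kg.K)
Ve = sqrt(2 * 1.16 / (1.16 - 1) * 581.4 * 2553) = 4639 m/s

4639 m/s


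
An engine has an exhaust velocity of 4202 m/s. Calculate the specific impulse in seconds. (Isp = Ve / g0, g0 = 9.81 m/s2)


Isp = Ve / g0 = 4202 / 9.81 = 428.3 s

428.3 s


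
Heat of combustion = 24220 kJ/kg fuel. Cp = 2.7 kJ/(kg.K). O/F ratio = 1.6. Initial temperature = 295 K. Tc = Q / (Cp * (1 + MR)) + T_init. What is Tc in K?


Tc = 24220 / (2.7 * (1 + 1.6)) + 295 = 3745 K

3745 K


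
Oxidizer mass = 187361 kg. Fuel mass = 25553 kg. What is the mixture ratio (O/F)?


MR = 187361 / 25553 = 7.33

7.33


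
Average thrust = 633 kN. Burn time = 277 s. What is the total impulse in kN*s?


It = 633 * 277 = 175341 kN*s

175341 kN*s


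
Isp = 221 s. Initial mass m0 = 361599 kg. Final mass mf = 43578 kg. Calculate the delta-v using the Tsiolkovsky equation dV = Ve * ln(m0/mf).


Ve = 221 * 9.81 = 2168.01 m/s
dV = 2168.01 * ln(361599/43578) = 4587 m/s

4587 m/s


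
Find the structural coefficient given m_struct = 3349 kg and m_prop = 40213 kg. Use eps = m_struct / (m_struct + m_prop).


eps = 3349 / (3349 + 40213) = 0.0769

0.0769


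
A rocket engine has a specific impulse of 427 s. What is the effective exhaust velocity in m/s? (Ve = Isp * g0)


Ve = Isp * g0 = 427 * 9.81 = 4188.9 m/s

4188.9 m/s


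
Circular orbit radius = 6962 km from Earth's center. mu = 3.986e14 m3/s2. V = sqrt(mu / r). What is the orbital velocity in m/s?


V = sqrt(3.986e14 / 6962000) = 7567 m/s

7567 m/s


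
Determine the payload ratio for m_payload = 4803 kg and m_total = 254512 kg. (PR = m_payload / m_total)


PR = 4803 / 254512 = 0.0189

0.0189


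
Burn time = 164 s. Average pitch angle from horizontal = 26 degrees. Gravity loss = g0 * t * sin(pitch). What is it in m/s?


GL = 9.81 * 164 * sin(26 deg) = 705 m/s

705 m/s


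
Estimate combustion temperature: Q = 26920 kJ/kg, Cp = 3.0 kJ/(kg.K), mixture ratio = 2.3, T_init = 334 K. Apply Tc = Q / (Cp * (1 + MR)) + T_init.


Tc = 26920 / (3.0 * (1 + 2.3)) + 334 = 3053 K

3053 K


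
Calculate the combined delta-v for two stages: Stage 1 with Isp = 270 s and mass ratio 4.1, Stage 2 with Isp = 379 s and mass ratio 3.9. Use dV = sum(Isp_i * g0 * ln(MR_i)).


dV1 = 270 * 9.81 * ln(4.1) = 3737.3 m/s
dV2 = 379 * 9.81 * ln(3.9) = 5060.1 m/s
Total dV = 3737.3 + 5060.1 = 8797.4 m/s ~ 8797 m/s

8797 m/s


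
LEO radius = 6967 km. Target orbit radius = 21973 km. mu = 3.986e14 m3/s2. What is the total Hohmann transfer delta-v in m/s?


V1 = sqrt(mu/r1) = 7563.9 m/s
dV1 = V1*(sqrt(2*r2/(r1+r2)) - 1) = 1756.96 m/s
V2 = sqrt(mu/r2) = 4259.16 m/s
dV2 = V2*(1 - sqrt(2*r1/(r1+r2))) = 1303.79 m/s
Total dV = 3061 m/s

3061 m/s


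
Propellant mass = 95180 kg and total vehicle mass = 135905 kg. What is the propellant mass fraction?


PMF = 95180 / 135905 = 0.7

0.7


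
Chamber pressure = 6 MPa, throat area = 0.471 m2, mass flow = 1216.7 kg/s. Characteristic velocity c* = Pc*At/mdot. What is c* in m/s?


c* = 6e6 * 0.471 / 1216.7 = 2323 m/s

2323 m/s


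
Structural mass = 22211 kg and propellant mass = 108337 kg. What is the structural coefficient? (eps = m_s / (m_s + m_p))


eps = 22211 / (22211 + 108337) = 0.1701

0.1701


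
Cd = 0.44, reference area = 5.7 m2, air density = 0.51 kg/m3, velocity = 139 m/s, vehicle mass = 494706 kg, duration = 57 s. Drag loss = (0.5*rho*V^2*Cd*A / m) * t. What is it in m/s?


D = 0.5 * 0.51 * 139^2 * 0.44 * 5.7 = 12356.55 N
a = 12356.55 / 494706 = 0.025 m/s2
dV = 0.025 * 57 = 1.4 m/s

1.4 m/s


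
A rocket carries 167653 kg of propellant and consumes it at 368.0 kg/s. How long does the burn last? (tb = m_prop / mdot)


tb = 167653 / 368.0 = 455.6 s

455.6 s


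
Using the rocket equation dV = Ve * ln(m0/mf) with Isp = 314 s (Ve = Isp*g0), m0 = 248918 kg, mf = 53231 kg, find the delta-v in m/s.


Ve = 314 * 9.81 = 3080.34 m/s
dV = 3080.34 * ln(248918/53231) = 4751 m/s

4751 m/s


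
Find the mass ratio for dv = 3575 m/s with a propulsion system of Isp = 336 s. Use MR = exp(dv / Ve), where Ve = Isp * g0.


Ve = 336 * 9.81 = 3296.16 m/s
MR = exp(3575 / 3296.16) = 2.958

2.958


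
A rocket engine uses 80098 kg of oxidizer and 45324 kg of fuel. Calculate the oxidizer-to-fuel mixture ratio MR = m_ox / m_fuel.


MR = 80098 / 45324 = 1.77

1.77


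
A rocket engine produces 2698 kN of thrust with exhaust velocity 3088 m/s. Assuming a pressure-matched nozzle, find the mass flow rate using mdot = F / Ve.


mdot = F / Ve = 2698000 / 3088 = 873.7 kg/s

873.7 kg/s


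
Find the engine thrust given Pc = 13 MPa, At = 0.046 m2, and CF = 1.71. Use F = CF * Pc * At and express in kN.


F = 1.71 * 13e6 * 0.046 = 1.0226e+06 N = 1022.6 kN

1022.6 kN


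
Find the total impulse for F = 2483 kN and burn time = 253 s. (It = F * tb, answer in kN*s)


It = 2483 * 253 = 628199 kN*s

628199 kN*s


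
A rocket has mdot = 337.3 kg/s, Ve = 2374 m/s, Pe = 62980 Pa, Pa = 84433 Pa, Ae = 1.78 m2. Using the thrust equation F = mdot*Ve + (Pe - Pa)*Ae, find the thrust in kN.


F = 337.3 * 2374 + (62980 - 84433) * 1.78 = 762564.0 N = 762.6 kN

762.6 kN


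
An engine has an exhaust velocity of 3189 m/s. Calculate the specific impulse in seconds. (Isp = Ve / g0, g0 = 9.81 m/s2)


Isp = Ve / g0 = 3189 / 9.81 = 325.1 s

325.1 s


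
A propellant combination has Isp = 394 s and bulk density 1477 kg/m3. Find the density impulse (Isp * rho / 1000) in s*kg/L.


rho*Isp = 394 * 1477 / 1000 = 582 s*kg/L

582 s*kg/L


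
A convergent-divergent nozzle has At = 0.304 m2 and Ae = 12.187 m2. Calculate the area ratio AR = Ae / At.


AR = 12.187 / 0.304 = 40.1

40.1


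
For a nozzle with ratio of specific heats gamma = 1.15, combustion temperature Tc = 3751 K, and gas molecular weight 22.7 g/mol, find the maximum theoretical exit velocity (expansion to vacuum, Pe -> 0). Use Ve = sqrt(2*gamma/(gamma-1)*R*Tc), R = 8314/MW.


R = 8314 / 22.7 = 366.26 J/(kg.K)
Ve = sqrt(2 * 1.15 / (1.15 - 1) * 366.26 * 3751) = 4590 m/s

4590 m/s


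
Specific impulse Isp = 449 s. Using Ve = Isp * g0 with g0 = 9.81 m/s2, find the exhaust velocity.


Ve = Isp * g0 = 449 * 9.81 = 4404.7 m/s

4404.7 m/s


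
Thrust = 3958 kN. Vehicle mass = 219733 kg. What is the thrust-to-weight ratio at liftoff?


TWR = 3958000 / (219733 * 9.81) = 1.84

1.84


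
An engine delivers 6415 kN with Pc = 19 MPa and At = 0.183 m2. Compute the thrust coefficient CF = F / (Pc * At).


CF = 6415000 / (19e6 * 0.183) = 1.84

1.84


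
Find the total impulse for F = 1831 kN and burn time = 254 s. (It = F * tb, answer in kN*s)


It = 1831 * 254 = 465074 kN*s

465074 kN*s


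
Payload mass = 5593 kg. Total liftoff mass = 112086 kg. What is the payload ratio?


PR = 5593 / 112086 = 0.0499

0.0499


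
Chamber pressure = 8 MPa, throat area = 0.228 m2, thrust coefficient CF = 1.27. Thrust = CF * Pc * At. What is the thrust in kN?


F = 1.27 * 8e6 * 0.228 = 2.3165e+06 N = 2316.5 kN

2316.5 kN


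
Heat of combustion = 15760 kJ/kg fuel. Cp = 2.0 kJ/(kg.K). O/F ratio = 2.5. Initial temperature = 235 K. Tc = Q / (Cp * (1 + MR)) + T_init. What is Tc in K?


Tc = 15760 / (2.0 * (1 + 2.5)) + 235 = 2486 K

2486 K


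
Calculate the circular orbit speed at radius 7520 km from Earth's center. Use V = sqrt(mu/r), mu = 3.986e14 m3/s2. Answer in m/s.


V = sqrt(3.986e14 / 7520000) = 7280 m/s

7280 m/s


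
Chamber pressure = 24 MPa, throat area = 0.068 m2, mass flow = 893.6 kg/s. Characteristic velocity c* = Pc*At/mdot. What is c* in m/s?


c* = 24e6 * 0.068 / 893.6 = 1826 m/s

1826 m/s


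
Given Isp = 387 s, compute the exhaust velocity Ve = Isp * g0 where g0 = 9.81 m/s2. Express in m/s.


Ve = Isp * g0 = 387 * 9.81 = 3796.5 m/s

3796.5 m/s


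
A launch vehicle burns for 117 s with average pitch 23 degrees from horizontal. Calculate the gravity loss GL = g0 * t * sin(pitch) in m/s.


GL = 9.81 * 117 * sin(23 deg) = 448 m/s

448 m/s


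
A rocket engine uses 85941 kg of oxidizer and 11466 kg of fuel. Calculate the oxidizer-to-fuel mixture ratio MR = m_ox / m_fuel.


MR = 85941 / 11466 = 7.5

7.5


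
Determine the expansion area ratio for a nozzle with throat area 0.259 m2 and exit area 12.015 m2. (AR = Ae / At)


AR = 12.015 / 0.259 = 46.4

46.4


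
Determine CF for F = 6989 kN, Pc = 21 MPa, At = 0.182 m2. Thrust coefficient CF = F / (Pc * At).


CF = 6989000 / (21e6 * 0.182) = 1.83

1.83


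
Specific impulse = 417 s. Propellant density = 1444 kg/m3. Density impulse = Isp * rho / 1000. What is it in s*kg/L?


rho*Isp = 417 * 1444 / 1000 = 602 s*kg/L

602 s*kg/L


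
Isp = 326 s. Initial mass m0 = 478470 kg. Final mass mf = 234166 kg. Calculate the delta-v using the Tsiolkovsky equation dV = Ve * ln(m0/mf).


Ve = 326 * 9.81 = 3198.06 m/s
dV = 3198.06 * ln(478470/234166) = 2285 m/s

2285 m/s


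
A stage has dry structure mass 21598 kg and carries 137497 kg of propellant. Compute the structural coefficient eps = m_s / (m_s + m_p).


eps = 21598 / (21598 + 137497) = 0.1358

0.1358


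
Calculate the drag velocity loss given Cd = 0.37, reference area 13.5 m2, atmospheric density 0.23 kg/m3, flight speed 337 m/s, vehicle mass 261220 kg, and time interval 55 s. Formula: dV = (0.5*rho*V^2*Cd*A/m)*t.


D = 0.5 * 0.23 * 337^2 * 0.37 * 13.5 = 65236.87 N
a = 65236.87 / 261220 = 0.2497 m/s2
dV = 0.2497 * 55 = 13.7 m/s

13.7 m/s


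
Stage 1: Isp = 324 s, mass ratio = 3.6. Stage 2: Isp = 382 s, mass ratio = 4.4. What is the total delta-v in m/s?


dV1 = 324 * 9.81 * ln(3.6) = 4071.4 m/s
dV2 = 382 * 9.81 * ln(4.4) = 5552.2 m/s
Total dV = 4071.4 + 5552.2 = 9623.6 m/s ~ 9624 m/s

9624 m/s


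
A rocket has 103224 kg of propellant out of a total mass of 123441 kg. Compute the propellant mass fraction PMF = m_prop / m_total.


PMF = 103224 / 123441 = 0.836

0.836


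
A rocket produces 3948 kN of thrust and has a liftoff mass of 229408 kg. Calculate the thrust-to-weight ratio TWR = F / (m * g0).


TWR = 3948000 / (229408 * 9.81) = 1.75

1.75


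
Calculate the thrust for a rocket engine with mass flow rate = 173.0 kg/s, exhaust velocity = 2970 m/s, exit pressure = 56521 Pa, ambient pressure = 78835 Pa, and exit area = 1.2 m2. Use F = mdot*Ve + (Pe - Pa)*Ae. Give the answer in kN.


F = 173.0 * 2970 + (56521 - 78835) * 1.2 = 487033.0 N = 487.0 kN

487.0 kN


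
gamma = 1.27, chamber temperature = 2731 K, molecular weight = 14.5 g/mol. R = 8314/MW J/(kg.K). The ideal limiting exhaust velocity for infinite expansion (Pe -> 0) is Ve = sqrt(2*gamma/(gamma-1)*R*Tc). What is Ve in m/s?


R = 8314 / 14.5 = 573.38 J/(kg.K)
Ve = sqrt(2 * 1.27 / (1.27 - 1) * 573.38 * 2731) = 3838 m/s

3838 m/s


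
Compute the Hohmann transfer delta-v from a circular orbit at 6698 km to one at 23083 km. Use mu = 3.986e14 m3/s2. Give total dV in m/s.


V1 = sqrt(mu/r1) = 7714.29 m/s
dV1 = V1*(sqrt(2*r2/(r1+r2)) - 1) = 1890.49 m/s
V2 = sqrt(mu/r2) = 4155.49 m/s
dV2 = V2*(1 - sqrt(2*r1/(r1+r2))) = 1368.47 m/s
Total dV = 3259 m/s

3259 m/s


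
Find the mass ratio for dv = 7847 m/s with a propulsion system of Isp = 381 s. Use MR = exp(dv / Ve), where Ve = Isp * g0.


Ve = 381 * 9.81 = 3737.61 m/s
MR = exp(7847 / 3737.61) = 8.162

8.162


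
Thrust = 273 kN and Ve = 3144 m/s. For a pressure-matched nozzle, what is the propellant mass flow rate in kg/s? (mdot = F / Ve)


mdot = F / Ve = 273000 / 3144 = 86.8 kg/s

86.8 kg/s


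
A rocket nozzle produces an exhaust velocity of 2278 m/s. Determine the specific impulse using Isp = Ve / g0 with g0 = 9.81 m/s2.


Isp = Ve / g0 = 2278 / 9.81 = 232.2 s

232.2 s


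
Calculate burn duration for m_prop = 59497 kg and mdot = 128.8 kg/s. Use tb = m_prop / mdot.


tb = 59497 / 128.8 = 461.9 s

461.9 s


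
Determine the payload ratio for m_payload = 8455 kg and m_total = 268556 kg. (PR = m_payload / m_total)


PR = 8455 / 268556 = 0.0315

0.0315


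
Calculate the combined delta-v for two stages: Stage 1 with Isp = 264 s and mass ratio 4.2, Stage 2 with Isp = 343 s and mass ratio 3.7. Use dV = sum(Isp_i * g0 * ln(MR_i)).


dV1 = 264 * 9.81 * ln(4.2) = 3716.6 m/s
dV2 = 343 * 9.81 * ln(3.7) = 4402.3 m/s
Total dV = 3716.6 + 4402.3 = 8118.9 m/s ~ 8119 m/s

8119 m/s


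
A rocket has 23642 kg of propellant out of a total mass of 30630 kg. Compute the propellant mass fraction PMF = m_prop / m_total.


PMF = 23642 / 30630 = 0.772

0.772


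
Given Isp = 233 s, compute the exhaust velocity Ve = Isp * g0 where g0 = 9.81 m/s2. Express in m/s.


Ve = Isp * g0 = 233 * 9.81 = 2285.7 m/s

2285.7 m/s


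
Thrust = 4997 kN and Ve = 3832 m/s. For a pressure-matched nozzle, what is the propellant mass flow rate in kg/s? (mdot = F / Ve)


mdot = F / Ve = 4997000 / 3832 = 1304.0 kg/s

1304.0 kg/s


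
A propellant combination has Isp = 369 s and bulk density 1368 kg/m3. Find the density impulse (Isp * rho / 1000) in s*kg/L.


rho*Isp = 369 * 1368 / 1000 = 505 s*kg/L

505 s*kg/L
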